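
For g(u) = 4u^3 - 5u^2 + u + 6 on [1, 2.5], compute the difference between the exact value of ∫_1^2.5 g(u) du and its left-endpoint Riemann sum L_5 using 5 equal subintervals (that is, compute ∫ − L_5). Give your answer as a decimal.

4.7025

Exact integral: ∫_1^2.5 g(u) du = 25.3125.
L_5 = 20.61.
Error = 25.3125 − 20.61 = 4.7025.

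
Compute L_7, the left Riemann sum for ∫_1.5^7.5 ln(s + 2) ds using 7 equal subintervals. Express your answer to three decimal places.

10.564

Δs = (7.5 − 1.5)/7 = 6/7.
Left endpoints: 1.5, 33/14, 45/14, 57/14, 69/14, 81/14, 93/14.
f(1.5) ≈ 1.253, f(33/14) ≈ 1.472, f(45/14) ≈ 1.651, f(57/14) ≈ 1.804, f(69/14) ≈ 1.936, f(81/14) ≈ 2.052, f(93/14) ≈ 2.157.
Sum = Δs · [f(1.5) + f(33/14) + f(45/14) + ...].
Sum ≈ 10.564.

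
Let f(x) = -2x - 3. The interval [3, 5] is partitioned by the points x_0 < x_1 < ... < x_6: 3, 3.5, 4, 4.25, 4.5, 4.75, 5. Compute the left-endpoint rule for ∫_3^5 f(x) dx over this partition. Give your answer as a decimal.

-21.25

Subinterval widths: 0.5, 0.5, 0.25, 0.25, 0.25, 0.25.
Left endpoints: 3, 3.5, 4, 4.25, 4.5, 4.75.
f(3) = -9, f(3.5) = -10, f(4) = -11, f(4.25) = -11.5, f(4.5) = -12, f(4.75) = -12.5.
Sum = Σ Δx_i · f(x_i).
Sum = -21.25.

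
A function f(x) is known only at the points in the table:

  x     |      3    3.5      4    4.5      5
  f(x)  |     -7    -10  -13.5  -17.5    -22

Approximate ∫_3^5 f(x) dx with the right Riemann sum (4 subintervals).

Δx = 0.5.
Sum = 0.5·[(-10) + (-13.5) + (-17.5) + (-22)] = -31.5.

-31.5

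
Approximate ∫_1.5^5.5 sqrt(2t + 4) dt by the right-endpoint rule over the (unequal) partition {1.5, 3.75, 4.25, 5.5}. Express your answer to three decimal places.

Subinterval widths: 2.25, 0.5, 1.25.
Right endpoints: 3.75, 4.25, 5.5.
f(3.75) ≈ 3.391, f(4.25) ≈ 3.536, f(5.5) ≈ 3.873.
Sum = Σ Δt_i · f(t_i).
Sum ≈ 14.239.

14.239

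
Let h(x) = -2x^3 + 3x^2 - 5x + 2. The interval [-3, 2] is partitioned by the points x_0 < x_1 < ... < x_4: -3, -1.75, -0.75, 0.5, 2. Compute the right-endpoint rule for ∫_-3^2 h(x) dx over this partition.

28.6015625

Subinterval widths: 1.25, 1, 1.25, 1.5.
Right endpoints: -1.75, -0.75, 0.5, 2.
h(-1.75) = 30.65625, h(-0.75) = 8.28125, h(0.5) = 0, h(2) = -12.
Sum = Σ Δx_i · h(x_i).
Sum = 28.6015625.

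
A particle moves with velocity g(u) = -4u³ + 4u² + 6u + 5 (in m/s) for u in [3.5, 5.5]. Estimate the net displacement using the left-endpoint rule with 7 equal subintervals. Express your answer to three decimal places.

-479.122

Δu = (5.5 − 3.5)/7 = 2/7.
Left endpoints: 3.5, 53/14, 57/14, 61/14, 65/14, 69/14, 73/14.
g(3.5) = -96.5, g(53/14) = -90539/686, g(57/14) = -119519/686, g(61/14) = -153523/686, g(65/14) = -192935/686, g(69/14) = -238139/686, g(73/14) = -289519/686.
Sum = Δu · [g(3.5) + g(53/14) + g(57/14) + ...].
Sum ≈ -479.122.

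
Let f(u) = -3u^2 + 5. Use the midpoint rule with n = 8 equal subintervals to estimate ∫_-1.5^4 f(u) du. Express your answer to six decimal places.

Δu = (4 − (-1.5))/8 = 0.6875.
Midpoints: -1.15625, -0.46875, 0.21875, 0.90625, 1.59375, 2.28125, 2.96875, 3.65625.
f(-1.15625) = 1013/1024, f(-0.46875) = 4445/1024, f(0.21875) = 4973/1024, f(0.90625) = 2597/1024, f(1.59375) = -2683/1024, f(2.28125) = -10867/1024, f(2.96875) = -21955/1024, f(3.65625) = -35947/1024.
Sum = Δu · [f(-1.15625) + f(-0.46875) + f(0.21875) + ...].
Sum ≈ -39.225098.

-39.225098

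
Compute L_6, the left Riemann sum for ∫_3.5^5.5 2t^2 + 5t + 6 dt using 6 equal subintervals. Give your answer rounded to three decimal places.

Δt = (5.5 − 3.5)/6 = 1/3.
Left endpoints: 3.5, 23/6, 25/6, 4.5, 29/6, 31/6.
f(3.5) = 48, f(23/6) = 491/9, f(25/6) = 554/9, f(4.5) = 69, f(29/6) = 692/9, f(31/6) = 767/9.
Sum = Δt · [f(3.5) + f(23/6) + f(25/6) + ...].
Sum ≈ 131.741.

131.741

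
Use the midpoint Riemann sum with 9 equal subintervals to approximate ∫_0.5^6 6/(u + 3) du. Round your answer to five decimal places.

Δu = (6 − 0.5)/9 = 11/18.
Midpoints: 29/36, 17/12, 73/36, 95/36, 3.25, 139/36, 161/36, 61/12, 205/36.
f(29/36) = 216/137, f(17/12) = 72/53, f(73/36) = 216/181, f(95/36) = 216/203, f(3.25) = 0.96, f(139/36) = 216/247, f(161/36) = 216/269, f(61/12) = 72/97, f(205/36) = 216/313.
Sum = Δu · [f(29/36) + f(17/12) + f(73/36) + ...].
Sum ≈ 5.66034.

5.66034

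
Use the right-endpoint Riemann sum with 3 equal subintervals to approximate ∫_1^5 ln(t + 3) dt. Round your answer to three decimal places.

Δt = (5 − 1)/3 = 4/3.
Right endpoints: 7/3, 11/3, 5.
f(7/3) ≈ 1.674, f(11/3) ≈ 1.897, f(5) ≈ 2.079.
Sum = Δt · [f(7/3) + f(11/3) + f(5)].
Sum ≈ 7.534.

7.534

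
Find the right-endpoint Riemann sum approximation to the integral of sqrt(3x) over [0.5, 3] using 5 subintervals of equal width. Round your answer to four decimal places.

6.0207

Δx = (3 − 0.5)/5 = 0.5.
Right endpoints: 1, 1.5, 2, 2.5, 3.
f(1) ≈ 1.7321, f(1.5) ≈ 2.1213, f(2) ≈ 2.4495, f(2.5) ≈ 2.7386, f(3) ≈ 3.0000.
Sum = Δx · [f(1) + f(1.5) + f(2) + f(2.5) + f(3)].
Sum ≈ 6.0207.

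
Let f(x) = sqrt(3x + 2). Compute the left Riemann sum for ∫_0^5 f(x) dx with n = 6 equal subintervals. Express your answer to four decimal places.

13.7796

Δx = (5 − 0)/6 = 5/6.
Left endpoints: 0, 5/6, 5/3, 2.5, 10/3, 25/6.
f(0) ≈ 1.4142, f(5/6) ≈ 2.1213, f(5/3) ≈ 2.6458, f(2.5) ≈ 3.0822, f(10/3) ≈ 3.4641, f(25/6) ≈ 3.8079.
Sum = Δx · [f(0) + f(5/6) + f(5/3) + ...].
Sum ≈ 13.7796.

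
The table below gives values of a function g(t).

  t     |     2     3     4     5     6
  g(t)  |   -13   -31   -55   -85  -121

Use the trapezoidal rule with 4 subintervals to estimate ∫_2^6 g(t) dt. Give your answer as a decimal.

Δt = 1.
T_4 = (1/2)·[(-13) + 2·(-31) + 2·(-55) + 2·(-85) + (-121)] = -238.

-238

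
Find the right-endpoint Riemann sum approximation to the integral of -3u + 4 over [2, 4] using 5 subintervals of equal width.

Δu = (4 − 2)/5 = 0.4.
Right endpoints: 2.4, 2.8, 3.2, 3.6, 4.
f(2.4) = -3.2, f(2.8) = -4.4, f(3.2) = -5.6, f(3.6) = -6.8, f(4) = -8.
Sum = Δu · [f(2.4) + f(2.8) + f(3.2) + f(3.6) + f(4)].
Sum = -11.2.

-11.2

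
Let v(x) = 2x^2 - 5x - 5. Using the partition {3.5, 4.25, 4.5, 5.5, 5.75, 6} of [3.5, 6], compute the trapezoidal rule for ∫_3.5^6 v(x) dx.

44.03125

Subinterval widths: 0.75, 0.25, 1, 0.25, 0.25.
v(3.5) = 2, v(4.25) = 9.875, v(4.5) = 13, v(5.5) = 28, v(5.75) = 32.375, v(6) = 37.
On each subinterval the trapezoid contributes (Δx_i/2)·[v(x_{i-1}) + v(x_i)].
Sum = 44.03125.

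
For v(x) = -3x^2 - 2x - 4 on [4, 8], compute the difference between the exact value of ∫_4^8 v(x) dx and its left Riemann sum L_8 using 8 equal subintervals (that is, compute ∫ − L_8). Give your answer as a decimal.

Exact integral: ∫_4^8 v(x) dx = -512.
L_8 = -474.5.
Error = -512 − (-474.5) = -37.5.

-37.5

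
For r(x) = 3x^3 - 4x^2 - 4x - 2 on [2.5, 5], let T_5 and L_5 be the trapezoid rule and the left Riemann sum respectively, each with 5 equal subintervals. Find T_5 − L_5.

60.78125

T_5 = 254.21875.
L_5 = 193.4375.
T_5 − L_5 = 60.78125.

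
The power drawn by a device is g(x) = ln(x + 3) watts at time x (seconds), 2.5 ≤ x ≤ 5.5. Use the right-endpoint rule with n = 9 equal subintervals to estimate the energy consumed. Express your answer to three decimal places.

Δx = (5.5 − 2.5)/9 = 1/3.
Right endpoints: 17/6, 19/6, 3.5, 23/6, 25/6, 4.5, 29/6, 31/6, 5.5.
g(17/6) ≈ 1.764, g(19/6) ≈ 1.819, g(3.5) ≈ 1.872, g(23/6) ≈ 1.922, g(25/6) ≈ 1.969, g(4.5) ≈ 2.015, g(29/6) ≈ 2.058, g(31/6) ≈ 2.100, g(5.5) ≈ 2.140.
Sum = Δx · [g(17/6) + g(19/6) + g(3.5) + ...].
Sum ≈ 5.886.

5.886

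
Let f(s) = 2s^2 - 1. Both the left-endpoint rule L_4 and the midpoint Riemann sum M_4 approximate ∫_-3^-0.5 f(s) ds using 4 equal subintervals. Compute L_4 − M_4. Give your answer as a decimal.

L_4 = 21.2109375.
M_4 = 15.25390625.
L_4 − M_4 = 5.95703125.

5.95703125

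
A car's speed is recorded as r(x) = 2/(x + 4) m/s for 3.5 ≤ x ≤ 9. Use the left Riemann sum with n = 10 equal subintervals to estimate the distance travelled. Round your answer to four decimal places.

1.1317

Δx = (9 − 3.5)/10 = 0.55.
Left endpoints: 3.5, 4.05, 4.6, 5.15, 5.7, 6.25, 6.8, 7.35, 7.9, 8.45.
r(3.5) = 4/15, r(4.05) = 40/161, r(4.6) = 10/43, r(5.15) = 40/183, r(5.7) = 20/97, r(6.25) = 8/41, r(6.8) = 5/27, r(7.35) = 40/227, r(7.9) = 20/119, r(8.45) = 40/249.
Sum = Δx · [r(3.5) + r(4.05) + r(4.6) + ...].
Sum ≈ 1.1317.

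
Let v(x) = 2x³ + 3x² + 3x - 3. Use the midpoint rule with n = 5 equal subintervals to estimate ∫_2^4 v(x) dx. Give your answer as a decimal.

187.44

Δx = (4 − 2)/5 = 0.4.
Midpoints: 2.2, 2.6, 3, 3.4, 3.8.
v(2.2) = 39.416, v(2.6) = 60.232, v(3) = 87, v(3.4) = 120.488, v(3.8) = 161.464.
Sum = Δx · [v(2.2) + v(2.6) + v(3) + v(3.4) + v(3.8)].
Sum = 187.44.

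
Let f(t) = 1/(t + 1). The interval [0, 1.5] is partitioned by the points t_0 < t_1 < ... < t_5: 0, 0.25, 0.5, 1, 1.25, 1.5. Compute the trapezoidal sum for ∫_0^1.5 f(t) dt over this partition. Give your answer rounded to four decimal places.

0.9236

Subinterval widths: 0.25, 0.25, 0.5, 0.25, 0.25.
f(0) = 1, f(0.25) = 0.8, f(0.5) = 2/3, f(1) = 0.5, f(1.25) = 4/9, f(1.5) = 0.4.
On each subinterval the trapezoid contributes (Δt_i/2)·[f(t_{i-1}) + f(t_i)].
Sum ≈ 0.9236.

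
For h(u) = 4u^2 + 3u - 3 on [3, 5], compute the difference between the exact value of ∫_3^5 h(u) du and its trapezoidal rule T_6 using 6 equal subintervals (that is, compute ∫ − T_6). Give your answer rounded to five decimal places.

Exact integral: ∫_3^5 h(u) du ≈ 148.6666667.
T_6 ≈ 148.8148148.
Error ≈ 148.6666667 − 148.8148148 ≈ -0.14815.

-0.14815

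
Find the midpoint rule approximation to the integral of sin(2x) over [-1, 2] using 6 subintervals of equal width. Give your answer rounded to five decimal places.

Δx = (2 − (-1))/6 = 0.5.
Midpoints: -0.75, -0.25, 0.25, 0.75, 1.25, 1.75.
f(-0.75) ≈ -0.99749, f(-0.25) ≈ -0.47943, f(0.25) ≈ 0.47943, f(0.75) ≈ 0.99749, f(1.25) ≈ 0.59847, f(1.75) ≈ -0.35078.
Sum = Δx · [f(-0.75) + f(-0.25) + f(0.25) + ...].
Sum ≈ 0.12384.

0.12384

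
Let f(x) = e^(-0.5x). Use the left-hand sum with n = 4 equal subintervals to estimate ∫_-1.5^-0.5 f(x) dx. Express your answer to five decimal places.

Δx = (-0.5 − (-1.5))/4 = 0.25.
Left endpoints: -1.5, -1.25, -1, -0.75.
f(-1.5) ≈ 2.11700, f(-1.25) ≈ 1.86825, f(-1) ≈ 1.64872, f(-0.75) ≈ 1.45499.
Sum = Δx · [f(-1.5) + f(-1.25) + f(-1) + f(-0.75)].
Sum ≈ 1.77224.

1.77224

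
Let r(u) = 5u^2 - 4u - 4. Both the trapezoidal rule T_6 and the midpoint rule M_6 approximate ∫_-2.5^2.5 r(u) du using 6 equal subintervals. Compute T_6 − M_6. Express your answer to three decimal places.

T_6 ≈ 34.97685.
M_6 ≈ 30.63657.
T_6 − M_6 ≈ 4.340.

4.340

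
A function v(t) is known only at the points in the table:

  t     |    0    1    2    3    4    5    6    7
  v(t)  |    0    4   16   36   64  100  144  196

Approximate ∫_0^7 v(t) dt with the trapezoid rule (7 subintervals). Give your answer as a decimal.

462

Δt = 1.
T_7 = (1/2)·[0 + 2·4 + 2·16 + 2·36 + 2·64 + 2·100 + 2·144 + 196] = 462.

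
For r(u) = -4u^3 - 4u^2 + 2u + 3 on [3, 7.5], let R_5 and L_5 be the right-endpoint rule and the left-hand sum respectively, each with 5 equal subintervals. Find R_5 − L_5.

R_5 = -4381.29.
L_5 = -2797.74.
R_5 − L_5 = -1583.55.

-1583.55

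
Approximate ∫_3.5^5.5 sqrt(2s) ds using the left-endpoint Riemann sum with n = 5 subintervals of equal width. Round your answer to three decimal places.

Δs = (5.5 − 3.5)/5 = 0.4.
Left endpoints: 3.5, 3.9, 4.3, 4.7, 5.1.
f(3.5) ≈ 2.646, f(3.9) ≈ 2.793, f(4.3) ≈ 2.933, f(4.7) ≈ 3.066, f(5.1) ≈ 3.194.
Sum = Δs · [f(3.5) + f(3.9) + f(4.3) + f(4.7) + f(5.1)].
Sum ≈ 5.852.

5.852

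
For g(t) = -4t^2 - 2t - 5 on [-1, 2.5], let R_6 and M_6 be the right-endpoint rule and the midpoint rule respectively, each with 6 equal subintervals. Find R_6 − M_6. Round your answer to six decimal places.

R_6 ≈ -53.87731481.
M_6 ≈ -44.51967593.
R_6 − M_6 ≈ -9.357639.

-9.357639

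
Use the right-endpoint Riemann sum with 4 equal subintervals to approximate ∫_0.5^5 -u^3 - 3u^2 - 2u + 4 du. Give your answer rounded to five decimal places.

-415.60840

Δu = (5 − 0.5)/4 = 1.125.
Right endpoints: 1.625, 2.75, 3.875, 5.
f(1.625) = -5869/512, f(2.75) = -44.984375, f(3.875) = -54775/512, f(5) = -206.
Sum = Δu · [f(1.625) + f(2.75) + f(3.875) + f(5)].
Sum ≈ -415.60840.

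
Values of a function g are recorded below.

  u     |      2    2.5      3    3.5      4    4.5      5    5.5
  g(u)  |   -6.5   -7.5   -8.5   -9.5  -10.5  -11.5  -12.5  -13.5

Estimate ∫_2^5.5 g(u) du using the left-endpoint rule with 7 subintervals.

-33.25

Δu = 0.5.
Sum = 0.5·[(-6.5) + (-7.5) + (-8.5) + (-9.5) + (-10.5) + (-11.5) + (-12.5)] = -33.25.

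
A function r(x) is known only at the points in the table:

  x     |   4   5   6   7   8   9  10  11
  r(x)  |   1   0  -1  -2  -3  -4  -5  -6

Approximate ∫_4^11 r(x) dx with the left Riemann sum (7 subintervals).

Δx = 1.
Sum = 1·[1 + 0 + (-1) + (-2) + (-3) + (-4) + (-5)] = -14.

-14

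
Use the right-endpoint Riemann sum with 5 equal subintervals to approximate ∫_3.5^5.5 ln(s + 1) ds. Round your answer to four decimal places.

Δs = (5.5 − 3.5)/5 = 0.4.
Right endpoints: 3.9, 4.3, 4.7, 5.1, 5.5.
f(3.9) ≈ 1.5892, f(4.3) ≈ 1.6677, f(4.7) ≈ 1.7405, f(5.1) ≈ 1.8083, f(5.5) ≈ 1.8718.
Sum = Δs · [f(3.9) + f(4.3) + f(4.7) + f(5.1) + f(5.5)].
Sum ≈ 3.4710.

3.4710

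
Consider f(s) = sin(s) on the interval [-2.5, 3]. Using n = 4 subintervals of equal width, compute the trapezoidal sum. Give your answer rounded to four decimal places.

Δs = (3 − (-2.5))/4 = 1.375.
f(-2.5) ≈ -0.5985, f(-1.125) ≈ -0.9023, f(0.25) ≈ 0.2474, f(1.625) ≈ 0.9985, f(3) ≈ 0.1411.
T_4 = (Δs/2)·[f(s_0) + 2f(s_1) + 2f(s_2) + 2f(s_3) + f(s_4)].
Sum ≈ 0.1581.

0.1581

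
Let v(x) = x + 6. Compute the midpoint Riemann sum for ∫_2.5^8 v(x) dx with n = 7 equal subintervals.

Δx = (8 − 2.5)/7 = 11/14.
Midpoints: 81/28, 103/28, 125/28, 5.25, 169/28, 191/28, 213/28.
v(81/28) = 249/28, v(103/28) = 271/28, v(125/28) = 293/28, v(5.25) = 11.25, v(169/28) = 337/28, v(191/28) = 359/28, v(213/28) = 381/28.
Sum = Δx · [v(81/28) + v(103/28) + v(125/28) + ...].
Sum = 61.875.

61.875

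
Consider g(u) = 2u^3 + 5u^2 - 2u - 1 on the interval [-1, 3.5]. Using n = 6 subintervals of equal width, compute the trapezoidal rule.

137.1796875

Δu = (3.5 − (-1))/6 = 0.75.
g(-1) = 4, g(-0.25) = -0.21875, g(0.5) = -0.5, g(1.25) = 8.21875, g(2) = 31, g(2.75) = 72.90625, g(3.5) = 139.
T_6 = (Δu/2)·[g(u_0) + 2g(u_1) + ... + 2g(u_{5}) + g(u_6)].
Sum = 137.1796875.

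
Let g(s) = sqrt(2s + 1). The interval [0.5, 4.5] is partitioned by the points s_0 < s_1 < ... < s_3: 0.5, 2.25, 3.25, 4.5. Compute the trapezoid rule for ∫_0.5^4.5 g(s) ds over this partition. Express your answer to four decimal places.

9.5195

Subinterval widths: 1.75, 1, 1.25.
g(0.5) ≈ 1.4142, g(2.25) ≈ 2.3452, g(3.25) ≈ 2.7386, g(4.5) ≈ 3.1623.
On each subinterval the trapezoid contributes (Δs_i/2)·[g(s_{i-1}) + g(s_i)].
Sum ≈ 9.5195.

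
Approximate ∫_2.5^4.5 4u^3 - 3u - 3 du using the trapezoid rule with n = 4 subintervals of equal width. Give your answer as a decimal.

347.5

Δu = (4.5 − 2.5)/4 = 0.5.
f(2.5) = 52, f(3) = 96, f(3.5) = 158, f(4) = 241, f(4.5) = 348.
T_4 = (Δu/2)·[f(u_0) + 2f(u_1) + 2f(u_2) + 2f(u_3) + f(u_4)].
Sum = 347.5.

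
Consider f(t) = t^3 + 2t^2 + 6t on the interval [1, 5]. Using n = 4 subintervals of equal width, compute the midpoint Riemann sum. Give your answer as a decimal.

307

Δt = (5 − 1)/4 = 1.
Midpoints: 1.5, 2.5, 3.5, 4.5.
f(1.5) = 16.875, f(2.5) = 43.125, f(3.5) = 88.375, f(4.5) = 158.625.
Sum = Δt · [f(1.5) + f(2.5) + f(3.5) + f(4.5)].
Sum = 307.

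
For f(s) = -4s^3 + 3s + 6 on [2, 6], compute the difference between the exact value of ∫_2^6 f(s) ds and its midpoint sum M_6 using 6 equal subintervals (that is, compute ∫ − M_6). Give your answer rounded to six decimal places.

-7.111111

Exact integral: ∫_2^6 f(s) ds = -1208.
M_6 ≈ -1200.88888889.
Error ≈ -1208 − (-1200.88888889) ≈ -7.111111.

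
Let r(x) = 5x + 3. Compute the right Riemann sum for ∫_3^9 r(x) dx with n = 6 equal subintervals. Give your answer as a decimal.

Δx = (9 − 3)/6 = 1.
Right endpoints: 4, 5, 6, 7, 8, 9.
r(4) = 23, r(5) = 28, r(6) = 33, r(7) = 38, r(8) = 43, r(9) = 48.
Sum = Δx · [r(4) + r(5) + r(6) + ...].
Sum = 213.

213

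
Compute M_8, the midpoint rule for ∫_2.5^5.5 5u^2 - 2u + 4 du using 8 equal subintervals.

239.07421875

Δu = (5.5 − 2.5)/8 = 0.375.
Midpoints: 2.6875, 3.0625, 3.4375, 3.8125, 4.1875, 4.5625, 4.9375, 5.3125.
f(2.6875) = 34.73828125, f(3.0625) = 44.76953125, f(3.4375) = 56.20703125, f(3.8125) = 69.05078125, f(4.1875) = 83.30078125, f(4.5625) = 98.95703125, f(4.9375) = 116.01953125, f(5.3125) = 134.48828125.
Sum = Δu · [f(2.6875) + f(3.0625) + f(3.4375) + ...].
Sum = 239.07421875.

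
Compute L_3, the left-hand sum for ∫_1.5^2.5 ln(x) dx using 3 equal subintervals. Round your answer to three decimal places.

Δx = (2.5 − 1.5)/3 = 1/3.
Left endpoints: 1.5, 11/6, 13/6.
f(1.5) ≈ 0.405, f(11/6) ≈ 0.606, f(13/6) ≈ 0.773.
Sum = Δx · [f(1.5) + f(11/6) + f(13/6)].
Sum ≈ 0.595.

0.595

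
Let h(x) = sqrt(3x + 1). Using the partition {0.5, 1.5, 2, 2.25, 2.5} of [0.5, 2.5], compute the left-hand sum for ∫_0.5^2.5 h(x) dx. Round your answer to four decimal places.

4.1112

Subinterval widths: 1, 0.5, 0.25, 0.25.
Left endpoints: 0.5, 1.5, 2, 2.25.
h(0.5) ≈ 1.5811, h(1.5) ≈ 2.3452, h(2) ≈ 2.6458, h(2.25) ≈ 2.7839.
Sum = Σ Δx_i · h(x_i).
Sum ≈ 4.1112.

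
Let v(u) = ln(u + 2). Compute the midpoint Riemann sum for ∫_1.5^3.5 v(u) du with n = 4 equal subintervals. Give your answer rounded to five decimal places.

2.99252

Δu = (3.5 − 1.5)/4 = 0.5.
Midpoints: 1.75, 2.25, 2.75, 3.25.
v(1.75) ≈ 1.32176, v(2.25) ≈ 1.44692, v(2.75) ≈ 1.55814, v(3.25) ≈ 1.65823.
Sum = Δu · [v(1.75) + v(2.25) + v(2.75) + v(3.25)].
Sum ≈ 2.99252.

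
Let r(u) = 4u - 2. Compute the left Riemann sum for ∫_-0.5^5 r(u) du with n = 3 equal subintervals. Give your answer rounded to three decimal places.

Δu = (5 − (-0.5))/3 = 11/6.
Left endpoints: -0.5, 4/3, 19/6.
r(-0.5) = -4, r(4/3) = 10/3, r(19/6) = 32/3.
Sum = Δu · [r(-0.5) + r(4/3) + r(19/6)].
Sum ≈ 18.333.

18.333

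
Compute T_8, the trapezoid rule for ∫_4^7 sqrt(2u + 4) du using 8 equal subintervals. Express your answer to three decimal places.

Δu = (7 − 4)/8 = 0.375.
f(4) ≈ 3.464, f(4.375) ≈ 3.571, f(4.75) ≈ 3.674, f(5.125) ≈ 3.775, f(5.5) ≈ 3.873, f(5.875) ≈ 3.969, f(6.25) ≈ 4.062, f(6.625) ≈ 4.153, f(7) ≈ 4.243.
T_8 = (Δu/2)·[f(u_0) + 2f(u_1) + ... + 2f(u_{7}) + f(u_8)].
Sum ≈ 11.599.

11.599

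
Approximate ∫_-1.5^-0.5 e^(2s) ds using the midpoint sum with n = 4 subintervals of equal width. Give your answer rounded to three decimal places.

0.157

Δs = (-0.5 − (-1.5))/4 = 0.25.
Midpoints: -1.375, -1.125, -0.875, -0.625.
f(-1.375) ≈ 0.064, f(-1.125) ≈ 0.105, f(-0.875) ≈ 0.174, f(-0.625) ≈ 0.287.
Sum = Δs · [f(-1.375) + f(-1.125) + f(-0.875) + f(-0.625)].
Sum ≈ 0.157.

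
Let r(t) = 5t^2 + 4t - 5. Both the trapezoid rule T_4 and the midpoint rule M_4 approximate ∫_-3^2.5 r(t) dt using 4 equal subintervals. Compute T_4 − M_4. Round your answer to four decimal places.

12.9980

T_4 = 46.70703125.
M_4 ≈ 33.708984.
T_4 − M_4 ≈ 12.9980.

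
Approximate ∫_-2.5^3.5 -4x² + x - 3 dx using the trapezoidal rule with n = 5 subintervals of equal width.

-98.76

Δx = (3.5 − (-2.5))/5 = 1.2.
f(-2.5) = -30.5, f(-1.3) = -11.06, f(-0.1) = -3.14, f(1.1) = -6.74, f(2.3) = -21.86, f(3.5) = -48.5.
T_5 = (Δx/2)·[f(x_0) + 2f(x_1) + ... + 2f(x_{4}) + f(x_5)].
Sum = -98.76.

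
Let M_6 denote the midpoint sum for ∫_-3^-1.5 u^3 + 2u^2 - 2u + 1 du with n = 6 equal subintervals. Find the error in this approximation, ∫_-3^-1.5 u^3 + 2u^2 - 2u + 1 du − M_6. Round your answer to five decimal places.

-0.03711

Exact integral: ∫_-3^-1.5 f(u) du = 5.015625.
M_6 ≈ 5.0527344.
Error ≈ 5.015625 − 5.0527344 ≈ -0.03711.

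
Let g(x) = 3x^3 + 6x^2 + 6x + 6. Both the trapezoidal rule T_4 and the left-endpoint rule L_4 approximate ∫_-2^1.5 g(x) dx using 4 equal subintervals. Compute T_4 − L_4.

19.5234375

T_4 ≈ 31.97167969.
L_4 ≈ 12.44824219.
T_4 − L_4 = 19.5234375.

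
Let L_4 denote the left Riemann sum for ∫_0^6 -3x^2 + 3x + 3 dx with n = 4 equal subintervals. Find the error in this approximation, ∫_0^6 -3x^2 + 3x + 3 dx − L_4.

Exact integral: ∫_0^6 f(x) dx = -144.
L_4 = -83.25.
Error = -144 − (-83.25) = -60.75.

-60.75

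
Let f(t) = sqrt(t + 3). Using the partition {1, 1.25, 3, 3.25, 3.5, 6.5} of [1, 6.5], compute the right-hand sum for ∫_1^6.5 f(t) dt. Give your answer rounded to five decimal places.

15.31099

Subinterval widths: 0.25, 1.75, 0.25, 0.25, 3.
Right endpoints: 1.25, 3, 3.25, 3.5, 6.5.
f(1.25) ≈ 2.06155, f(3) ≈ 2.44949, f(3.25) ≈ 2.50000, f(3.5) ≈ 2.54951, f(6.5) ≈ 3.08221.
Sum = Σ Δt_i · f(t_i).
Sum ≈ 15.31099.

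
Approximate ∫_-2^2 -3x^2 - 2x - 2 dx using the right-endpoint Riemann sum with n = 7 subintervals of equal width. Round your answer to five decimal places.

-26.93878

Δx = (2 − (-2))/7 = 4/7.
Right endpoints: -10/7, -6/7, -2/7, 2/7, 6/7, 10/7, 2.
f(-10/7) = -258/49, f(-6/7) = -122/49, f(-2/7) = -82/49, f(2/7) = -138/49, f(6/7) = -290/49, f(10/7) = -538/49, f(2) = -18.
Sum = Δx · [f(-10/7) + f(-6/7) + f(-2/7) + ...].
Sum ≈ -26.93878.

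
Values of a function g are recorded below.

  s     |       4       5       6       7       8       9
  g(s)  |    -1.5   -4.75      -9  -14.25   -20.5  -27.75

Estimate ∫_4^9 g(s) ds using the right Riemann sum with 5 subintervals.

-76.25

Δs = 1.
Sum = 1·[(-4.75) + (-9) + (-14.25) + (-20.5) + (-27.75)] = -76.25.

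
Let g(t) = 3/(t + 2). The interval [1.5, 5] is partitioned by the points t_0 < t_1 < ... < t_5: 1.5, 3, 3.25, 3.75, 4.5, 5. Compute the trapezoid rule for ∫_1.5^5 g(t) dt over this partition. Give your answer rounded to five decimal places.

Subinterval widths: 1.5, 0.25, 0.5, 0.75, 0.5.
g(1.5) = 6/7, g(3) = 0.6, g(3.25) = 4/7, g(3.75) = 12/23, g(4.5) = 6/13, g(5) = 3/7.
On each subinterval the trapezoid contributes (Δt_i/2)·[g(t_{i-1}) + g(t_i)].
Sum ≈ 2.10383.

2.10383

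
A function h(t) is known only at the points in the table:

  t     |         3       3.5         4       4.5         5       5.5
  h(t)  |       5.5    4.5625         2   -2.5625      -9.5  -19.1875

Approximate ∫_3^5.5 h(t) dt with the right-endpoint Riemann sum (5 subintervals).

-12.34375

Δt = 0.5.
Sum = 0.5·[4.5625 + 2 + (-2.5625) + (-9.5) + (-19.1875)] = -12.34375.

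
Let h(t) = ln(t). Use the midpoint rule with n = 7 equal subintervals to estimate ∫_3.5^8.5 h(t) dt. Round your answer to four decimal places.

8.8095

Δt = (8.5 − 3.5)/7 = 5/7.
Midpoints: 27/7, 32/7, 37/7, 6, 47/7, 52/7, 57/7.
h(27/7) ≈ 1.3499, h(32/7) ≈ 1.5198, h(37/7) ≈ 1.6650, h(6) ≈ 1.7918, h(47/7) ≈ 1.9042, h(52/7) ≈ 2.0053, h(57/7) ≈ 2.0971.
Sum = Δt · [h(27/7) + h(32/7) + h(37/7) + ...].
Sum ≈ 8.8095.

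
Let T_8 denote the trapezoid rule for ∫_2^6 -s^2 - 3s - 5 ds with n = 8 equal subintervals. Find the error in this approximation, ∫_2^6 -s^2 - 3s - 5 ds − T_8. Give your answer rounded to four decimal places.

0.1667

Exact integral: ∫_2^6 f(s) ds ≈ -137.333333.
T_8 = -137.5.
Error ≈ -137.333333 − (-137.5) ≈ 0.1667.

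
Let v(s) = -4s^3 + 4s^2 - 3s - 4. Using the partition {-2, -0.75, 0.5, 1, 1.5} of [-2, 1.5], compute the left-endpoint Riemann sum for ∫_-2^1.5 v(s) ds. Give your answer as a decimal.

59.234375

Subinterval widths: 1.25, 1.25, 0.5, 0.5.
Left endpoints: -2, -0.75, 0.5, 1.
v(-2) = 50, v(-0.75) = 2.1875, v(0.5) = -5, v(1) = -7.
Sum = Σ Δs_i · v(s_i).
Sum = 59.234375.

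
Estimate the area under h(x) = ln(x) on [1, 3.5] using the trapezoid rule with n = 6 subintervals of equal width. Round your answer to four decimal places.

Δx = (3.5 − 1)/6 = 5/12.
h(1) ≈ 0.0000, h(17/12) ≈ 0.3483, h(11/6) ≈ 0.6061, h(2.25) ≈ 0.8109, h(8/3) ≈ 0.9808, h(37/12) ≈ 1.1260, h(3.5) ≈ 1.2528.
T_6 = (Δx/2)·[h(x_0) + 2h(x_1) + ... + 2h(x_{5}) + h(x_6)].
Sum ≈ 1.8744.

1.8744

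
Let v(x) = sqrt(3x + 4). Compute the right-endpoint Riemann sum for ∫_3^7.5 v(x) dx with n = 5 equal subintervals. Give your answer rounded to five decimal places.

Δx = (7.5 − 3)/5 = 0.9.
Right endpoints: 3.9, 4.8, 5.7, 6.6, 7.5.
v(3.9) ≈ 3.96232, v(4.8) ≈ 4.28952, v(5.7) ≈ 4.59347, v(6.6) ≈ 4.87852, v(7.5) ≈ 5.14782.
Sum = Δx · [v(3.9) + v(4.8) + v(5.7) + v(6.6) + v(7.5)].
Sum ≈ 20.58449.

20.58449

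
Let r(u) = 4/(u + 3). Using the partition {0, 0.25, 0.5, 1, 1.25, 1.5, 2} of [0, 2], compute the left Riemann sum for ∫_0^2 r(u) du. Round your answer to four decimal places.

2.1422

Subinterval widths: 0.25, 0.25, 0.5, 0.25, 0.25, 0.5.
Left endpoints: 0, 0.25, 0.5, 1, 1.25, 1.5.
r(0) = 4/3, r(0.25) = 16/13, r(0.5) = 8/7, r(1) = 1, r(1.25) = 16/17, r(1.5) = 8/9.
Sum = Σ Δu_i · r(u_i).
Sum ≈ 2.1422.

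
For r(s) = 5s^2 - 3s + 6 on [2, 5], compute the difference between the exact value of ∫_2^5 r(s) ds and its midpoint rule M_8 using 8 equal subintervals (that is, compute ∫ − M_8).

Exact integral: ∫_2^5 r(s) ds = 181.5.
M_8 = 181.32421875.
Error = 181.5 − 181.32421875 = 0.17578125.

0.17578125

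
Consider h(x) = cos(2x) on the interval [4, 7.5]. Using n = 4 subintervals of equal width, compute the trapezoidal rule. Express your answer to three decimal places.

-0.124

Δx = (7.5 − 4)/4 = 0.875.
h(4) ≈ -0.146, h(4.875) ≈ -0.948, h(5.75) ≈ 0.483, h(6.625) ≈ 0.775, h(7.5) ≈ -0.760.
T_4 = (Δx/2)·[h(x_0) + 2h(x_1) + 2h(x_2) + 2h(x_3) + h(x_4)].
Sum ≈ -0.124.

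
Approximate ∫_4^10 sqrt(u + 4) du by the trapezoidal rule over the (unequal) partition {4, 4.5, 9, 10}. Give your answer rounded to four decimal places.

Subinterval widths: 0.5, 4.5, 1.
f(4) ≈ 2.8284, f(4.5) ≈ 2.9155, f(9) ≈ 3.6056, f(10) ≈ 3.7417.
On each subinterval the trapezoid contributes (Δu_i/2)·[f(u_{i-1}) + f(u_i)].
Sum ≈ 19.7819.

19.7819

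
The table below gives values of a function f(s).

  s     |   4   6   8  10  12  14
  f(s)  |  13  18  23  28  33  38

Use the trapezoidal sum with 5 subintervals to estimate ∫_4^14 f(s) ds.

255

Δs = 2.
T_5 = (2/2)·[13 + 2·18 + 2·23 + 2·28 + 2·33 + 38] = 255.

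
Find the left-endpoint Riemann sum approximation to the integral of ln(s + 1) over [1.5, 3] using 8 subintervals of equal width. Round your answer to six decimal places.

1.709948

Δs = (3 − 1.5)/8 = 0.1875.
Left endpoints: 1.5, 1.6875, 1.875, 2.0625, 2.25, 2.4375, 2.625, 2.8125.
f(1.5) ≈ 0.916291, f(1.6875) ≈ 0.988611, f(1.875) ≈ 1.056053, f(2.0625) ≈ 1.119232, f(2.25) ≈ 1.178655, f(2.4375) ≈ 1.234744, f(2.625) ≈ 1.287854, f(2.8125) ≈ 1.338285.
Sum = Δs · [f(1.5) + f(1.6875) + f(1.875) + ...].
Sum ≈ 1.709948.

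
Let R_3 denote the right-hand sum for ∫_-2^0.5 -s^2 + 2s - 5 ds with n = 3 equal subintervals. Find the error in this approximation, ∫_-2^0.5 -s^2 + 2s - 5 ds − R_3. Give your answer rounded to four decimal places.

Exact integral: ∫_-2^0.5 f(s) ds ≈ -18.958333.
R_3 ≈ -15.601852.
Error ≈ -18.958333 − (-15.601852) ≈ -3.3565.

-3.3565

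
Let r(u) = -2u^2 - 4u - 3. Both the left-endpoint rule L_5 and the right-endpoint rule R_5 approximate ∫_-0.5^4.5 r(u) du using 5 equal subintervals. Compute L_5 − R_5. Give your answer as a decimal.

60

L_5 = -87.5.
R_5 = -147.5.
L_5 − R_5 = 60.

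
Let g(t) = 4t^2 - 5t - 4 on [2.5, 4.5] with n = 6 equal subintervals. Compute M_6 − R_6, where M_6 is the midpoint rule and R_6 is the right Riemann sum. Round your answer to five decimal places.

-7.88889

M_6 ≈ 57.5925926.
R_6 ≈ 65.4814815.
M_6 − R_6 ≈ -7.88889.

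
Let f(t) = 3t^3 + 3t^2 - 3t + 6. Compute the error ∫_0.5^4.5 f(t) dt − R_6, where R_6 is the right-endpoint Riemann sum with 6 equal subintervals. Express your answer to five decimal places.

-114.55556

Exact integral: ∫_0.5^4.5 f(t) dt = 392.5.
R_6 ≈ 507.0555556.
Error ≈ 392.5 − 507.0555556 ≈ -114.55556.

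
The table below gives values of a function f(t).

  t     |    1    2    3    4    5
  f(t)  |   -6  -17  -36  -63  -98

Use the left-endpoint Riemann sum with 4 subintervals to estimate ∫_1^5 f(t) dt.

-122

Δt = 1.
Sum = 1·[(-6) + (-17) + (-36) + (-63)] = -122.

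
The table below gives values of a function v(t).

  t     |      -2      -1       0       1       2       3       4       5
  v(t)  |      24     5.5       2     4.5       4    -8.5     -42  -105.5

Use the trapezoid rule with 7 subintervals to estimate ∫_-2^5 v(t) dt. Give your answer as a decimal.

-75.25

Δt = 1.
T_7 = (1/2)·[24 + 2·5.5 + 2·2 + 2·4.5 + 2·4 + 2·(-8.5) + 2·(-42) + (-105.5)] = -75.25.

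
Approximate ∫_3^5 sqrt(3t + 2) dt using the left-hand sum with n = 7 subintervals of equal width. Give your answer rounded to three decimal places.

7.353

Δt = (5 − 3)/7 = 2/7.
Left endpoints: 3, 23/7, 25/7, 27/7, 29/7, 31/7, 33/7.
f(3) ≈ 3.317, f(23/7) ≈ 3.443, f(25/7) ≈ 3.566, f(27/7) ≈ 3.684, f(29/7) ≈ 3.798, f(31/7) ≈ 3.910, f(33/7) ≈ 4.018.
Sum = Δt · [f(3) + f(23/7) + f(25/7) + ...].
Sum ≈ 7.353.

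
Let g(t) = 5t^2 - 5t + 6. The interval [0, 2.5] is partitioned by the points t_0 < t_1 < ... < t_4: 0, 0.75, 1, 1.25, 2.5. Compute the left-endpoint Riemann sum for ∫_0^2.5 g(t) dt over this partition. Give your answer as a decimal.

16.71875

Subinterval widths: 0.75, 0.25, 0.25, 1.25.
Left endpoints: 0, 0.75, 1, 1.25.
g(0) = 6, g(0.75) = 5.0625, g(1) = 6, g(1.25) = 7.5625.
Sum = Σ Δt_i · g(t_i).
Sum = 16.71875.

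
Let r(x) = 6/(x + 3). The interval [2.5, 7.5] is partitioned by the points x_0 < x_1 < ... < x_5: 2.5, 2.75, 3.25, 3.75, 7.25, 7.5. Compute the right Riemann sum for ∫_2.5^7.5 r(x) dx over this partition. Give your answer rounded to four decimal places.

3.3770

Subinterval widths: 0.25, 0.5, 0.5, 3.5, 0.25.
Right endpoints: 2.75, 3.25, 3.75, 7.25, 7.5.
r(2.75) = 24/23, r(3.25) = 0.96, r(3.75) = 8/9, r(7.25) = 24/41, r(7.5) = 4/7.
Sum = Σ Δx_i · r(x_i).
Sum ≈ 3.3770.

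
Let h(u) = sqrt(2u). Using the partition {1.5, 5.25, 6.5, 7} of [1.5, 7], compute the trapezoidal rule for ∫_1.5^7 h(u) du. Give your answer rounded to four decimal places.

15.4388

Subinterval widths: 3.75, 1.25, 0.5.
h(1.5) ≈ 1.7321, h(5.25) ≈ 3.2404, h(6.5) ≈ 3.6056, h(7) ≈ 3.7417.
On each subinterval the trapezoid contributes (Δu_i/2)·[h(u_{i-1}) + h(u_i)].
Sum ≈ 15.4388.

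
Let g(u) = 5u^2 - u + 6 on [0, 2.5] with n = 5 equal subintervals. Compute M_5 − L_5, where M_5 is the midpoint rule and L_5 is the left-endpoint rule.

6.40625

M_5 = 37.65625.
L_5 = 31.25.
M_5 − L_5 = 6.40625.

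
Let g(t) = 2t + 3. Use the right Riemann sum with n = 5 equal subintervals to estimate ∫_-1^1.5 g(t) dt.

10

Δt = (1.5 − (-1))/5 = 0.5.
Right endpoints: -0.5, 0, 0.5, 1, 1.5.
g(-0.5) = 2, g(0) = 3, g(0.5) = 4, g(1) = 5, g(1.5) = 6.
Sum = Δt · [g(-0.5) + g(0) + g(0.5) + g(1) + g(1.5)].
Sum = 10.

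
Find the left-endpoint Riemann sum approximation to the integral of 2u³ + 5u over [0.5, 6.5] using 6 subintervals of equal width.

Δu = (6.5 − 0.5)/6 = 1.
Left endpoints: 0.5, 1.5, 2.5, 3.5, 4.5, 5.5.
f(0.5) = 2.75, f(1.5) = 14.25, f(2.5) = 43.75, f(3.5) = 103.25, f(4.5) = 204.75, f(5.5) = 360.25.
Sum = Δu · [f(0.5) + f(1.5) + f(2.5) + ...].
Sum = 729.

729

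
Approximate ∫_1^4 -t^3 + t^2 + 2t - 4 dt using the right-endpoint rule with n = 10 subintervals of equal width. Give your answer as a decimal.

Δt = (4 − 1)/10 = 0.3.
Right endpoints: 1.3, 1.6, 1.9, 2.2, 2.5, 2.8, 3.1, 3.4, 3.7, 4.
f(1.3) = -1.907, f(1.6) = -2.336, f(1.9) = -3.449, f(2.2) = -5.408, f(2.5) = -8.375, f(2.8) = -12.512, f(3.1) = -17.981, f(3.4) = -24.944, f(3.7) = -33.563, f(4) = -44.
Sum = Δt · [f(1.3) + f(1.6) + f(1.9) + ...].
Sum = -46.3425.

-46.3425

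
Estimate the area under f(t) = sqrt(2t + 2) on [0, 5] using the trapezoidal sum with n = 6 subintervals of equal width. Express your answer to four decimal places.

12.8897

Δt = (5 − 0)/6 = 5/6.
f(0) ≈ 1.4142, f(5/6) ≈ 1.9149, f(5/3) ≈ 2.3094, f(2.5) ≈ 2.6458, f(10/3) ≈ 2.9439, f(25/6) ≈ 3.2146, f(5) ≈ 3.4641.
T_6 = (Δt/2)·[f(t_0) + 2f(t_1) + ... + 2f(t_{5}) + f(t_6)].
Sum ≈ 12.8897.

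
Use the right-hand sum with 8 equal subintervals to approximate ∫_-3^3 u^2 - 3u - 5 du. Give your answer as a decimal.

Δu = (3 − (-3))/8 = 0.75.
Right endpoints: -2.25, -1.5, -0.75, 0, 0.75, 1.5, 2.25, 3.
f(-2.25) = 6.8125, f(-1.5) = 1.75, f(-0.75) = -2.1875, f(0) = -5, f(0.75) = -6.6875, f(1.5) = -7.25, f(2.25) = -6.6875, f(3) = -5.
Sum = Δu · [f(-2.25) + f(-1.5) + f(-0.75) + ...].
Sum = -18.1875.

-18.1875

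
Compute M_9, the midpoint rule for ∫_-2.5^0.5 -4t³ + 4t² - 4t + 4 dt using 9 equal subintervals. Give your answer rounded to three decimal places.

Δt = (0.5 − (-2.5))/9 = 1/3.
Midpoints: -7/3, -2, -5/3, -4/3, -1, -2/3, -1/3, 0, 1/3.
f(-7/3) = 2320/27, f(-2) = 60, f(-5/3) = 1088/27, f(-4/3) = 700/27, f(-1) = 16, f(-2/3) = 260/27, f(-1/3) = 160/27, f(0) = 4, f(1/3) = 80/27.
Sum = Δt · [f(-7/3) + f(-2) + f(-5/3) + ...].
Sum ≈ 83.556.

83.556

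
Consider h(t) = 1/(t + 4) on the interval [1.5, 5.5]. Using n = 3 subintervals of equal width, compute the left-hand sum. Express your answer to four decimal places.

0.6008

Δt = (5.5 − 1.5)/3 = 4/3.
Left endpoints: 1.5, 17/6, 25/6.
h(1.5) = 2/11, h(17/6) = 6/41, h(25/6) = 6/49.
Sum = Δt · [h(1.5) + h(17/6) + h(25/6)].
Sum ≈ 0.6008.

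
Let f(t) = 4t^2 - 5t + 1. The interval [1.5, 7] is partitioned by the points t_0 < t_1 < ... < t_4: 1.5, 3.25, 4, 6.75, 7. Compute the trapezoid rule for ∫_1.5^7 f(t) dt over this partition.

Subinterval widths: 1.75, 0.75, 2.75, 0.25.
f(1.5) = 2.5, f(3.25) = 27, f(4) = 45, f(6.75) = 149.5, f(7) = 162.
On each subinterval the trapezoid contributes (Δt_i/2)·[f(t_{i-1}) + f(t_i)].
Sum = 359.1875.

359.1875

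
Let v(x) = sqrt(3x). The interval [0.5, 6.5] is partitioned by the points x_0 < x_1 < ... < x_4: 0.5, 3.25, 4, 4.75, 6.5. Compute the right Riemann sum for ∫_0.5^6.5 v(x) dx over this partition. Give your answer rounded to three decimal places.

Subinterval widths: 2.75, 0.75, 0.75, 1.75.
Right endpoints: 3.25, 4, 4.75, 6.5.
v(3.25) ≈ 3.122, v(4) ≈ 3.464, v(4.75) ≈ 3.775, v(6.5) ≈ 4.416.
Sum = Σ Δx_i · v(x_i).
Sum ≈ 21.744.

21.744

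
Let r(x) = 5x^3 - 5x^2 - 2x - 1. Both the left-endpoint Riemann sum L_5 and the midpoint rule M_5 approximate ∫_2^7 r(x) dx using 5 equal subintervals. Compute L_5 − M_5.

-641.875

L_5 = 1705.
M_5 = 2346.875.
L_5 − M_5 = -641.875.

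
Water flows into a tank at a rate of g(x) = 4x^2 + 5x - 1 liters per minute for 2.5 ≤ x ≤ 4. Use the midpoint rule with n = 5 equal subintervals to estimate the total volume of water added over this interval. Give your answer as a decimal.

87.33

Δx = (4 − 2.5)/5 = 0.3.
Midpoints: 2.65, 2.95, 3.25, 3.55, 3.85.
g(2.65) = 40.34, g(2.95) = 48.56, g(3.25) = 57.5, g(3.55) = 67.16, g(3.85) = 77.54.
Sum = Δx · [g(2.65) + g(2.95) + g(3.25) + g(3.55) + g(3.85)].
Sum = 87.33.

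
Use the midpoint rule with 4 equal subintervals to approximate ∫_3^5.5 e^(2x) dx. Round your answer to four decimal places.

Δx = (5.5 − 3)/4 = 0.625.
Midpoints: 3.3125, 3.9375, 4.5625, 5.1875.
f(3.3125) ≈ 753.7042, f(3.9375) ≈ 2630.6862, f(4.5625) ≈ 9181.9970, f(5.1875) ≈ 32048.3186.
Sum = Δx · [f(3.3125) + f(3.9375) + f(4.5625) + f(5.1875)].
Sum ≈ 27884.1913.

27884.1913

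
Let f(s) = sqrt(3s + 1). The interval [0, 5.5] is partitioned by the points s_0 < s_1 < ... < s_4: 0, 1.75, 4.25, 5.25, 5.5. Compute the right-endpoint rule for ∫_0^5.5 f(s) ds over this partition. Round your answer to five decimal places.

Subinterval widths: 1.75, 2.5, 1, 0.25.
Right endpoints: 1.75, 4.25, 5.25, 5.5.
f(1.75) ≈ 2.50000, f(4.25) ≈ 3.70810, f(5.25) ≈ 4.09268, f(5.5) ≈ 4.18330.
Sum = Σ Δs_i · f(s_i).
Sum ≈ 18.78375.

18.78375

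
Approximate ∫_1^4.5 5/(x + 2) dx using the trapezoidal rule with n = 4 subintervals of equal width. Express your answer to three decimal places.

3.894

Δx = (4.5 − 1)/4 = 0.875.
f(1) = 5/3, f(1.875) = 40/31, f(2.75) = 20/19, f(3.625) = 8/9, f(4.5) = 10/13.
T_4 = (Δx/2)·[f(x_0) + 2f(x_1) + 2f(x_2) + 2f(x_3) + f(x_4)].
Sum ≈ 3.894.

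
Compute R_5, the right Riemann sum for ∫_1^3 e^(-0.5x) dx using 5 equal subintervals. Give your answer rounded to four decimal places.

Δx = (3 − 1)/5 = 0.4.
Right endpoints: 1.4, 1.8, 2.2, 2.6, 3.
f(1.4) ≈ 0.4966, f(1.8) ≈ 0.4066, f(2.2) ≈ 0.3329, f(2.6) ≈ 0.2725, f(3) ≈ 0.2231.
Sum = Δx · [f(1.4) + f(1.8) + f(2.2) + f(2.6) + f(3)].
Sum ≈ 0.6927.

0.6927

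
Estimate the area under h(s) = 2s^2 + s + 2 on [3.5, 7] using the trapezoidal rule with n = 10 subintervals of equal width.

Δs = (7 − 3.5)/10 = 0.35.
h(3.5) = 30, h(3.85) = 35.495, h(4.2) = 41.48, h(4.55) = 47.955, h(4.9) = 54.92, h(5.25) = 62.375, h(5.6) = 70.32, h(5.95) = 78.755, h(6.3) = 87.68, h(6.65) = 97.095, h(7) = 107.
T_10 = (Δs/2)·[h(s_0) + 2h(s_1) + ... + 2h(s_{9}) + h(s_10)].
Sum = 225.60125.

225.60125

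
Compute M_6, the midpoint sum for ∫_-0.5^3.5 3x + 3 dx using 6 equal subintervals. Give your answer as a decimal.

30

Δx = (3.5 − (-0.5))/6 = 2/3.
Midpoints: -1/6, 0.5, 7/6, 11/6, 2.5, 19/6.
f(-1/6) = 2.5, f(0.5) = 4.5, f(7/6) = 6.5, f(11/6) = 8.5, f(2.5) = 10.5, f(19/6) = 12.5.
Sum = Δx · [f(-1/6) + f(0.5) + f(7/6) + ...].
Sum = 30.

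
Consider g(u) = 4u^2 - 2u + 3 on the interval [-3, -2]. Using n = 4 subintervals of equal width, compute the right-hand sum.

30.625

Δu = (-2 − (-3))/4 = 0.25.
Right endpoints: -2.75, -2.5, -2.25, -2.
g(-2.75) = 38.75, g(-2.5) = 33, g(-2.25) = 27.75, g(-2) = 23.
Sum = Δu · [g(-2.75) + g(-2.5) + g(-2.25) + g(-2)].
Sum = 30.625.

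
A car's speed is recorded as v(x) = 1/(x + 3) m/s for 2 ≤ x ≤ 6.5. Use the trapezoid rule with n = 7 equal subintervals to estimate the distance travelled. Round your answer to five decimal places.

Δx = (6.5 − 2)/7 = 9/14.
v(2) = 0.2, v(37/14) = 14/79, v(23/7) = 7/44, v(55/14) = 14/97, v(32/7) = 7/53, v(73/14) = 14/115, v(41/7) = 7/62, v(6.5) = 2/19.
T_7 = (Δx/2)·[v(x_0) + 2v(x_1) + ... + 2v(x_{6}) + v(x_7)].
Sum ≈ 0.64285.

0.64285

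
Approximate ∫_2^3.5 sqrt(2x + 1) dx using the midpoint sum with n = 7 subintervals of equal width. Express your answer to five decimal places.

3.81587

Δx = (3.5 − 2)/7 = 3/14.
Midpoints: 59/28, 65/28, 71/28, 2.75, 83/28, 89/28, 95/28.
f(59/28) ≈ 2.28348, f(65/28) ≈ 2.37547, f(71/28) ≈ 2.46403, f(2.75) ≈ 2.54951, f(83/28) ≈ 2.63222, f(89/28) ≈ 2.71241, f(95/28) ≈ 2.79029.
Sum = Δx · [f(59/28) + f(65/28) + f(71/28) + ...].
Sum ≈ 3.81587.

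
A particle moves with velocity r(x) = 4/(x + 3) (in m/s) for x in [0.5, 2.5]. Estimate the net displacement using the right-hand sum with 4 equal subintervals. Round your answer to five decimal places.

1.70808

Δx = (2.5 − 0.5)/4 = 0.5.
Right endpoints: 1, 1.5, 2, 2.5.
r(1) = 1, r(1.5) = 8/9, r(2) = 0.8, r(2.5) = 8/11.
Sum = Δx · [r(1) + r(1.5) + r(2) + r(2.5)].
Sum ≈ 1.70808.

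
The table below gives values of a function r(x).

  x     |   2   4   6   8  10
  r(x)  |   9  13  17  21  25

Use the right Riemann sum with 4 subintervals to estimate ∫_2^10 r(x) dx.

Δx = 2.
Sum = 2·[13 + 17 + 21 + 25] = 152.

152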